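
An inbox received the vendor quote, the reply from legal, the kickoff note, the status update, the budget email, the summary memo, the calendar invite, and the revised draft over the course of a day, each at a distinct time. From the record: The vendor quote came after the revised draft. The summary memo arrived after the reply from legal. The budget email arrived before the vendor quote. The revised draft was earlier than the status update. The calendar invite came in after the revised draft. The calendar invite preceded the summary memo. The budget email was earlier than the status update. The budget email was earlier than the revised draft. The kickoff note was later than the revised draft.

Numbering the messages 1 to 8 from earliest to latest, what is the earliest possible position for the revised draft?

The budget email must come before the revised draft — 1 forced predecessor.
Nothing else is forced ahead of the revised draft, so its earliest slot is position 1 + 1 = 2.

2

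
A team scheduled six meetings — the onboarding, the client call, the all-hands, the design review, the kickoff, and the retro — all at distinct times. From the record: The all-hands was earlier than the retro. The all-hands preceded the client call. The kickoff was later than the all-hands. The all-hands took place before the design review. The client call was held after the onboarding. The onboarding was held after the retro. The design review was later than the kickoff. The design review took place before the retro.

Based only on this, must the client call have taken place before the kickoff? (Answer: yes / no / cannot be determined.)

no

Tracing the constraints gives the kickoff → the design review → the retro → the onboarding → the client call, so the kickoff must come before the client call.
That means the client call cannot be before the kickoff.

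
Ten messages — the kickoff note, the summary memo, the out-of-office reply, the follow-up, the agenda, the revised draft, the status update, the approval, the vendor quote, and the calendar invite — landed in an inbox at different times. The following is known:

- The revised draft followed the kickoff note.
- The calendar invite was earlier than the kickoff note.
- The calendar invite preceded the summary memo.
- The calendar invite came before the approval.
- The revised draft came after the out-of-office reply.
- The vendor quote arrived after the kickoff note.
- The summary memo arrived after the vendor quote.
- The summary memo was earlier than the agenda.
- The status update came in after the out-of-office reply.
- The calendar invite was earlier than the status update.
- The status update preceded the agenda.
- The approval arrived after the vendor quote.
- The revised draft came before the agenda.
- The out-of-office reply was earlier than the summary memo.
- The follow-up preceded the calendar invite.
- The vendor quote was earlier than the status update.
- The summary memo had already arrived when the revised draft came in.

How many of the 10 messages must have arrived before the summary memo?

5

Directly stated before the summary memo: the calendar invite, the out-of-office reply, and the vendor quote.
The follow-up reaches the summary memo via the follow-up → the calendar invite → the summary memo.
The kickoff note reaches the summary memo via the kickoff note → the vendor quote → the summary memo.
No chain forces the agenda (or any of the others) ahead of the summary memo.
That's the calendar invite, the follow-up, the kickoff note, the out-of-office reply, and the vendor quote — 5 in all.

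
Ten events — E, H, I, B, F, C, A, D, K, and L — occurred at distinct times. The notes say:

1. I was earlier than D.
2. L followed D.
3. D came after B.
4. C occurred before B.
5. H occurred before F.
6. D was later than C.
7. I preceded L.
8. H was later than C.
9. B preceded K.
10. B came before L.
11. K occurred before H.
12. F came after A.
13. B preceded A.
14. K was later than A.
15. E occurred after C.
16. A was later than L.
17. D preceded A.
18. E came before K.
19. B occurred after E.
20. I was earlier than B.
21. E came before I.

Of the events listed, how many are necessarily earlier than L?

5

Directly stated before L: B, D, and I.
C reaches L via C → D → L.
E reaches L via E → B → L.
No chain forces F (or any of the others) ahead of L.
That's B, C, D, E, and I — 5 in all.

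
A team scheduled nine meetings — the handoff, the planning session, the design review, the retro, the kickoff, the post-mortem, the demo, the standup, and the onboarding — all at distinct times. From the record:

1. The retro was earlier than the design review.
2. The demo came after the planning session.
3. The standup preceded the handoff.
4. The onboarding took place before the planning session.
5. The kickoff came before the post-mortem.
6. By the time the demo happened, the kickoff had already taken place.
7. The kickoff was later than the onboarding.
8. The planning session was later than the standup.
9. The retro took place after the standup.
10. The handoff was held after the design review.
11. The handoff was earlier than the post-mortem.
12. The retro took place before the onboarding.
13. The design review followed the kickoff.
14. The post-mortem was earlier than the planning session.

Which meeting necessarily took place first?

the standup

The standup has a chain of constraints placing it before every other meeting, so the standup must be first.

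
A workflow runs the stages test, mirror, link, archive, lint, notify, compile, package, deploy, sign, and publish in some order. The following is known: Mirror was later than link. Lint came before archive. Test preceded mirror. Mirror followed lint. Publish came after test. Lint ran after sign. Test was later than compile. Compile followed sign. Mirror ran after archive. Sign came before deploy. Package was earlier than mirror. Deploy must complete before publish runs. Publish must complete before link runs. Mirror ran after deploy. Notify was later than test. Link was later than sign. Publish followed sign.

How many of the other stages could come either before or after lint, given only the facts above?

7

Forced before lint: sign; forced after lint: archive and mirror.
That leaves compile, deploy, link, notify, package, publish, and test with no forced order relative to lint — 7.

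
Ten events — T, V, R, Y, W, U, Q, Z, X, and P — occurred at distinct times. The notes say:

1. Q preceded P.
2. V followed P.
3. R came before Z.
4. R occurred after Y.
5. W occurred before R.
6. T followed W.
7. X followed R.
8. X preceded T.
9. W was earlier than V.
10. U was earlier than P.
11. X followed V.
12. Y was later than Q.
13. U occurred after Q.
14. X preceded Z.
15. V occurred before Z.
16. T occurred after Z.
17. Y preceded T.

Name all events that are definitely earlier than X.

Directly stated before X: R and V.
P reaches X via P → V → X.
Q reaches X via Q → P → V → X.
U reaches X via U → P → V → X.
Likewise W and Y each reach X by chaining the stated constraints.
No chain forces Z (or any of the others) ahead of X.

P, Q, R, U, V, W, Y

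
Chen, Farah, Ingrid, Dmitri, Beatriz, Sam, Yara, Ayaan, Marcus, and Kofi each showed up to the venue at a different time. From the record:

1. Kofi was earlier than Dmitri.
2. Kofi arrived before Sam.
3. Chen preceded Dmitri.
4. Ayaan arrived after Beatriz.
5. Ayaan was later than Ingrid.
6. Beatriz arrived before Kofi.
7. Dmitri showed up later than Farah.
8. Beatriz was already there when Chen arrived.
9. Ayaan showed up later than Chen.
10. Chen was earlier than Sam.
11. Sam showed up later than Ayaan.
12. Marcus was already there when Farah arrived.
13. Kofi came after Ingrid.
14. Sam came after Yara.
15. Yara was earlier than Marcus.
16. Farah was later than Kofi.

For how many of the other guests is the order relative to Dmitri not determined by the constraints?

Forced before Dmitri: Beatriz, Chen, Farah, Ingrid, Kofi, Marcus, and Yara.
That leaves Ayaan and Sam with no forced order relative to Dmitri — 2.

2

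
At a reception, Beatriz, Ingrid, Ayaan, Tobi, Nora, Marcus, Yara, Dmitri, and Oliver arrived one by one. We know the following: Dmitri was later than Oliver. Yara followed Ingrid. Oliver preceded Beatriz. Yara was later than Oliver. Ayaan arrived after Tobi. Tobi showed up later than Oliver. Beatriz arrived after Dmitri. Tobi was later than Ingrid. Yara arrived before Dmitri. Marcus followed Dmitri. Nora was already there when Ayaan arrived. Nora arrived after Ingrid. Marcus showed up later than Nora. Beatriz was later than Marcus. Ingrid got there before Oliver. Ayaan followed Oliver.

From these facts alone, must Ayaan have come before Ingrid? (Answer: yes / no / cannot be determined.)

no

Tracing the constraints gives Ingrid → Nora → Ayaan, so Ingrid must come before Ayaan.
That means Ayaan cannot be before Ingrid.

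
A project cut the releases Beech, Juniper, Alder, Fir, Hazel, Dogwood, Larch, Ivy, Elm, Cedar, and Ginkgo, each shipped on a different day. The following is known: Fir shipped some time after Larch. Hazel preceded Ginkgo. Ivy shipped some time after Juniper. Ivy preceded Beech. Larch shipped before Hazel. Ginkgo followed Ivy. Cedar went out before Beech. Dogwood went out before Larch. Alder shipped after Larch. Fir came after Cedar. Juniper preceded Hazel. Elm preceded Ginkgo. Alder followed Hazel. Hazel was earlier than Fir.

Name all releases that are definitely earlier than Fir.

Directly stated before Fir: Cedar, Hazel, and Larch.
Dogwood reaches Fir via Dogwood → Larch → Fir.
Juniper reaches Fir via Juniper → Hazel → Fir.

Cedar, Dogwood, Hazel, Juniper, Larch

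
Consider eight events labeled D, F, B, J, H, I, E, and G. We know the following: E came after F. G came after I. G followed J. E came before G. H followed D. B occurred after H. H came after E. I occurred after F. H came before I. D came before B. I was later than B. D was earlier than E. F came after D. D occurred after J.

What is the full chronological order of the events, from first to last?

The constraints fix every adjacent pair, so only one ordering works:
J → D → F → E → H → B → I → G.

J, D, F, E, H, B, I, G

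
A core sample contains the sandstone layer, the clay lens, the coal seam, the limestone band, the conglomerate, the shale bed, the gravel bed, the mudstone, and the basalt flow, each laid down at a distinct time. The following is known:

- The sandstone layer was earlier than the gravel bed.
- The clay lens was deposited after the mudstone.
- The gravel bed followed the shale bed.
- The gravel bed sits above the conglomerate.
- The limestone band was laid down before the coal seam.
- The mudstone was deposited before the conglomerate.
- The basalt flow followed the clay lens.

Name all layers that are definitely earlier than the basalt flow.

the clay lens, the mudstone

Directly stated before the basalt flow: the clay lens.
The mudstone reaches the basalt flow via the mudstone → the clay lens → the basalt flow.
No chain forces the limestone band (or any of the others) ahead of the basalt flow.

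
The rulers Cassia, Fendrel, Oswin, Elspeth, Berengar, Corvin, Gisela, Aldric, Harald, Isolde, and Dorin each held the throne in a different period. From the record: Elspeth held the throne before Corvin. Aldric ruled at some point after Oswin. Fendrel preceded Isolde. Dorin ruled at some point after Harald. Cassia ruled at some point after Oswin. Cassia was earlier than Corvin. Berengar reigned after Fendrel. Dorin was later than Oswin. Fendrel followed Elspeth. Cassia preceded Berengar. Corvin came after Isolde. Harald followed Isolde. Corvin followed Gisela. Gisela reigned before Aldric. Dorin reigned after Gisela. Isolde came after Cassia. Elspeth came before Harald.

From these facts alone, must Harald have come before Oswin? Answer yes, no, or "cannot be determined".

no

Tracing the constraints gives Oswin → Cassia → Isolde → Harald, so Oswin must come before Harald.
That means Harald cannot be before Oswin.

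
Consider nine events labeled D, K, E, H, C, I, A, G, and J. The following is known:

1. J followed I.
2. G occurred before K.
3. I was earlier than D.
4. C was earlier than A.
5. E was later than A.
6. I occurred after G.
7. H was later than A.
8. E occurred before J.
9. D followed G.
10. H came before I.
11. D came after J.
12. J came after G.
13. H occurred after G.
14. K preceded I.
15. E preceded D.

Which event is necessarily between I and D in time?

J

Tracing the constraints gives I → J → D, so J sits after I and before D.
No other event is forced both after I and before D.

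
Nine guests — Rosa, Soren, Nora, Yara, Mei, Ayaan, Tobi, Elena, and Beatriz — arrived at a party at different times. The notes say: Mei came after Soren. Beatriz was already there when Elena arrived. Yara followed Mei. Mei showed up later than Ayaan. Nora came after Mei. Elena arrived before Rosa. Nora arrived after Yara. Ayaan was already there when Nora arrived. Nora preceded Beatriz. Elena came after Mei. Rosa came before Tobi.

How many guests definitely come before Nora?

4

Directly stated before Nora: Ayaan, Mei, and Yara.
Soren reaches Nora via Soren → Mei → Nora.
No chain forces Rosa (or any of the others) ahead of Nora.
That's Ayaan, Mei, Soren, and Yara — 4 in all.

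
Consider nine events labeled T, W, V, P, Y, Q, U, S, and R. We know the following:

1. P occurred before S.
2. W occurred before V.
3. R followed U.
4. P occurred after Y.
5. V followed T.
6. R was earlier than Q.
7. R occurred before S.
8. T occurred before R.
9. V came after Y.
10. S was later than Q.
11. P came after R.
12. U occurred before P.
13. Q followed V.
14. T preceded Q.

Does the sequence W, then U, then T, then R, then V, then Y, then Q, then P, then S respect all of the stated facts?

no

The constraints require Y before V, but in the proposed sequence V appears ahead of Y. That one violation is enough.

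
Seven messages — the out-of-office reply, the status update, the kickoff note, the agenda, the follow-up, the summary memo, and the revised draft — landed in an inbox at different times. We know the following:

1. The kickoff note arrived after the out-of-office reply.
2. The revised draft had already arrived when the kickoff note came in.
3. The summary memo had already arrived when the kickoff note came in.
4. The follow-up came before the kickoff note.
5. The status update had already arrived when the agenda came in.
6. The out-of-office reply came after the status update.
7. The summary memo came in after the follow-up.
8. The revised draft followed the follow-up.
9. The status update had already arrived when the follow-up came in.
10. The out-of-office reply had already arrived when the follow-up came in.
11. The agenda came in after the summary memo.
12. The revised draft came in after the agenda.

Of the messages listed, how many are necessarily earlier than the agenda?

4

Directly stated before the agenda: the status update and the summary memo.
The follow-up reaches the agenda via the follow-up → the summary memo → the agenda.
The out-of-office reply reaches the agenda via the out-of-office reply → the follow-up → the summary memo → the agenda.
No chain forces the revised draft (or any of the others) ahead of the agenda.
That's the follow-up, the out-of-office reply, the status update, and the summary memo — 4 in all.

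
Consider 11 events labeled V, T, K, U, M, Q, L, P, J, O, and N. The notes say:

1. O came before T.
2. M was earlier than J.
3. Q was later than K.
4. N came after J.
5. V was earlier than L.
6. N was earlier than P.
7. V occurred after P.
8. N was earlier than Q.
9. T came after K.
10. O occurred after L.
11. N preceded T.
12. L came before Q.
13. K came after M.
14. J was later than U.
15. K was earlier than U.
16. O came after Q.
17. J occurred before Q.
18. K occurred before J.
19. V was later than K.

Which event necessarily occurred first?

M

M has a chain of constraints placing it before every other event, so M must be first.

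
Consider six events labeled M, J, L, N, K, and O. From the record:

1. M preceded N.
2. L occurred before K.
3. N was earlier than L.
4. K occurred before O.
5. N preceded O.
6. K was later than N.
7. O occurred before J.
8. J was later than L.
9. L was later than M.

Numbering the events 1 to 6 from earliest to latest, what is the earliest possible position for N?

M must come before N — 1 forced predecessor.
Nothing else is forced ahead of N, so its earliest slot is position 1 + 1 = 2.

2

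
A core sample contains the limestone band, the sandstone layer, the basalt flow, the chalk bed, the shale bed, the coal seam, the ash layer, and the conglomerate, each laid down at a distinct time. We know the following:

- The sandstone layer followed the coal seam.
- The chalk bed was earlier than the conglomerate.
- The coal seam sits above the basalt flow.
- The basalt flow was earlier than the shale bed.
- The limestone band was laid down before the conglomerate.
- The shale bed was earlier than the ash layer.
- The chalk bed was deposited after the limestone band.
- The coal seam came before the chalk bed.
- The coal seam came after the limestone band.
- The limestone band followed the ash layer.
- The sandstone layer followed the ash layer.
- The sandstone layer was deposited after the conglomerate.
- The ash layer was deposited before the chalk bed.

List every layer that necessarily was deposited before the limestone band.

the ash layer, the basalt flow, the shale bed

Directly stated before the limestone band: the ash layer.
The basalt flow reaches the limestone band via the basalt flow → the shale bed → the ash layer → the limestone band.
The shale bed reaches the limestone band via the shale bed → the ash layer → the limestone band.
No chain forces the sandstone layer (or any of the others) ahead of the limestone band.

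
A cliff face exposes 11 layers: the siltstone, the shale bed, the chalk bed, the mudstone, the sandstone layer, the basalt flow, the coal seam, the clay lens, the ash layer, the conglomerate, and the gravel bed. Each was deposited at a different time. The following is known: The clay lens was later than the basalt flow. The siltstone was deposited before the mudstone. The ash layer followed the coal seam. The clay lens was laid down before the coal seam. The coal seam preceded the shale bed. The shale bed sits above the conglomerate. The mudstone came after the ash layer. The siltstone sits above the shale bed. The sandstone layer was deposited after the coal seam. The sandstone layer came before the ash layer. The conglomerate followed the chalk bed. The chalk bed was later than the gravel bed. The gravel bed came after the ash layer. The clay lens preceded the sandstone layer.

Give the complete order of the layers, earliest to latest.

The constraints fix every adjacent pair, so only one ordering works:
the basalt flow → the clay lens → the coal seam → the sandstone layer → the ash layer → the gravel bed → the chalk bed → the conglomerate → the shale bed → the siltstone → the mudstone.

the basalt flow, the clay lens, the coal seam, the sandstone layer, the ash layer, the gravel bed, the chalk bed, the conglomerate, the shale bed, the siltstone, the mudstone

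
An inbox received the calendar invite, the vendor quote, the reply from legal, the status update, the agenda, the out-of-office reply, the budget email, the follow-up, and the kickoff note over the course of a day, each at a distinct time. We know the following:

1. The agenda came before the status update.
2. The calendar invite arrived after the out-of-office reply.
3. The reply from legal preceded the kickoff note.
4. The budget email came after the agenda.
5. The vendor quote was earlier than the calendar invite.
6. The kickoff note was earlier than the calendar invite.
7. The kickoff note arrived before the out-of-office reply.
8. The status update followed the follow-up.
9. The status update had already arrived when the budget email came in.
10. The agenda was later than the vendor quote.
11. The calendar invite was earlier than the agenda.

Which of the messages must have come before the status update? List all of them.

the agenda, the calendar invite, the follow-up, the kickoff note, the out-of-office reply, the reply from legal, the vendor quote

Directly stated before the status update: the agenda and the follow-up.
The calendar invite reaches the status update via the calendar invite → the agenda → the status update.
The kickoff note reaches the status update via the kickoff note → the calendar invite → the agenda → the status update.
The out-of-office reply reaches the status update via the out-of-office reply → the calendar invite → the agenda → the status update.
Likewise the reply from legal and the vendor quote each reach the status update by chaining the stated constraints.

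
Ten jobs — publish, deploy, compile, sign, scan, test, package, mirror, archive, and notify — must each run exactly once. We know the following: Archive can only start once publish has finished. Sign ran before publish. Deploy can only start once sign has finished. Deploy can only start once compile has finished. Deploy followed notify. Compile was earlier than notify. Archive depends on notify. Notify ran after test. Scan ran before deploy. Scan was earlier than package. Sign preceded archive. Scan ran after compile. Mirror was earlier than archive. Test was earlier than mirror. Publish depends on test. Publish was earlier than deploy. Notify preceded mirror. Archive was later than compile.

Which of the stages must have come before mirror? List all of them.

compile, notify, test

Directly stated before mirror: notify and test.
Compile reaches mirror via compile → notify → mirror.
No chain forces package (or any of the others) ahead of mirror.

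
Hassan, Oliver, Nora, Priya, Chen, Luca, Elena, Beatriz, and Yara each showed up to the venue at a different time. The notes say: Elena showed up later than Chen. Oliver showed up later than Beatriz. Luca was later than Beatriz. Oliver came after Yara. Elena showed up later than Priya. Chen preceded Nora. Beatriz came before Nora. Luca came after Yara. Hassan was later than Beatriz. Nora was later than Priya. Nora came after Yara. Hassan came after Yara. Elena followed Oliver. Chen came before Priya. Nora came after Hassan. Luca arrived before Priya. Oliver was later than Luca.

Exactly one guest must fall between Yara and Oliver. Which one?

Luca

Tracing the constraints gives Yara → Luca → Oliver, so Luca sits after Yara and before Oliver.
No other guest is forced both after Yara and before Oliver.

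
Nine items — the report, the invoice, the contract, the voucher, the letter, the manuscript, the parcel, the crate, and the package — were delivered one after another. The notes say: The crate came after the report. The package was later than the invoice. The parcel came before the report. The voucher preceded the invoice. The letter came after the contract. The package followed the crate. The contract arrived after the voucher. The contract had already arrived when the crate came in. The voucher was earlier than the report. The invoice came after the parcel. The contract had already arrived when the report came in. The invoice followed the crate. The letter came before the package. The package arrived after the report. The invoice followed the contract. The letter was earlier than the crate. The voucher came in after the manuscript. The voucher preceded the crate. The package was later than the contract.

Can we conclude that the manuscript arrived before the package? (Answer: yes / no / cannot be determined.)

Chain the constraints: the manuscript → the voucher → the report → the package. Each link is directly stated, so the manuscript comes before the package.

yes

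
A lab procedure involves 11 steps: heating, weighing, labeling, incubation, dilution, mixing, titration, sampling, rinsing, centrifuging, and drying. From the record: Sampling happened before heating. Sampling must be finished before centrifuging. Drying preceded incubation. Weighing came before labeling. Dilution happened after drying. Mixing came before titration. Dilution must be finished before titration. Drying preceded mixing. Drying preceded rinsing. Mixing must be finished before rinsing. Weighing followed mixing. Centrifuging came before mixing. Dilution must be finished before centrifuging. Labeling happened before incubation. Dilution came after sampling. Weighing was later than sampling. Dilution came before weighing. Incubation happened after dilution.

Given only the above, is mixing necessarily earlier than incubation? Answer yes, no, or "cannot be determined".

Chain the constraints: mixing → weighing → labeling → incubation. Each link is directly stated, so mixing comes before incubation.

yes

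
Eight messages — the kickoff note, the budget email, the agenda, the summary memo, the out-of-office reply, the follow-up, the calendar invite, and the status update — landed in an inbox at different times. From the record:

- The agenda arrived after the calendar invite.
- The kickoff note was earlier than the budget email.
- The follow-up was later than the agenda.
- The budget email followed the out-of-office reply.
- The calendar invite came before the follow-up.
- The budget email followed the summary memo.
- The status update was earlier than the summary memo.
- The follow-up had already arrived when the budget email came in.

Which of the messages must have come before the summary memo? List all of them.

Directly stated before the summary memo: the status update.

the status update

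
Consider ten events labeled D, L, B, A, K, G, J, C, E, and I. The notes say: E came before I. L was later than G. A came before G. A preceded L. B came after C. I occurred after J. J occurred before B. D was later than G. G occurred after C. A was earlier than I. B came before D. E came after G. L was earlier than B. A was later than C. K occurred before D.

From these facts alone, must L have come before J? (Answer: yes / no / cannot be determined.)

No chain of stated constraints runs from L to J, and none runs from J to L either.
So the relative order of L and J is not fixed by the given facts.

cannot be determined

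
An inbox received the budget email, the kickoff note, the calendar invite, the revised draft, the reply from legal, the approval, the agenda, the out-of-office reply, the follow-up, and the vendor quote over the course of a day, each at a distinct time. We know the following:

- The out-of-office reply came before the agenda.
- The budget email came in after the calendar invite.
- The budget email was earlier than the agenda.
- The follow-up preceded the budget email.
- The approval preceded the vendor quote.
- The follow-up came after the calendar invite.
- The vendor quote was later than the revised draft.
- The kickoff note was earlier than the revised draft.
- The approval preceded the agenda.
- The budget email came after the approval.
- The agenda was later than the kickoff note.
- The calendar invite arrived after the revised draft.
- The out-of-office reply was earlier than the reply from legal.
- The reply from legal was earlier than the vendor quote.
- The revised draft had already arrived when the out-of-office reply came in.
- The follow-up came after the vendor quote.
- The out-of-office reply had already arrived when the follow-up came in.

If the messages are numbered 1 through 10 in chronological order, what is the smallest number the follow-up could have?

The approval, the calendar invite, the kickoff note, the out-of-office reply, the reply from legal, the revised draft, and the vendor quote must all come before the follow-up — 7 forced predecessors.
Nothing else is forced ahead of the follow-up, so its earliest slot is position 7 + 1 = 8.

8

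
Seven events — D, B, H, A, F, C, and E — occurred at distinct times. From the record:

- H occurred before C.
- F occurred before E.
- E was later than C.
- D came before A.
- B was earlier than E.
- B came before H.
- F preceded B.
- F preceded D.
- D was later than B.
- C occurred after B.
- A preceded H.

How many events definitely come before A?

3

Directly stated before A: D.
B reaches A via B → D → A.
F reaches A via F → D → A.
No chain forces C (or any of the others) ahead of A.
That's B, D, and F — 3 in all.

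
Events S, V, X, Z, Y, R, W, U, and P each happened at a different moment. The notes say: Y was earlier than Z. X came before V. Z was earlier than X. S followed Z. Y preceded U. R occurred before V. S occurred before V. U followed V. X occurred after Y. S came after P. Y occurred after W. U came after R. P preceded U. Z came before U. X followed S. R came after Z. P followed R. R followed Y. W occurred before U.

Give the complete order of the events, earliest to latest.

W, Y, Z, R, P, S, X, V, U

The constraints fix every adjacent pair, so only one ordering works:
W → Y → Z → R → P → S → X → V → U.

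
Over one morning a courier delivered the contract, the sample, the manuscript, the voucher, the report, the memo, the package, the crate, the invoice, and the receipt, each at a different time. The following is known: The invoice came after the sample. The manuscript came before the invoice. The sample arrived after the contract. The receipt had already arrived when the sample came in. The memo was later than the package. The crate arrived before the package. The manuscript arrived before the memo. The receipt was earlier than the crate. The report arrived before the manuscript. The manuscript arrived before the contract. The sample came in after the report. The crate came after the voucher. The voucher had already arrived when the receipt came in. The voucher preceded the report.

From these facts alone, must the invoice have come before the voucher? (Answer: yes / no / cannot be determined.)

Tracing the constraints gives the voucher → the receipt → the sample → the invoice, so the voucher must come before the invoice.
That means the invoice cannot be before the voucher.

no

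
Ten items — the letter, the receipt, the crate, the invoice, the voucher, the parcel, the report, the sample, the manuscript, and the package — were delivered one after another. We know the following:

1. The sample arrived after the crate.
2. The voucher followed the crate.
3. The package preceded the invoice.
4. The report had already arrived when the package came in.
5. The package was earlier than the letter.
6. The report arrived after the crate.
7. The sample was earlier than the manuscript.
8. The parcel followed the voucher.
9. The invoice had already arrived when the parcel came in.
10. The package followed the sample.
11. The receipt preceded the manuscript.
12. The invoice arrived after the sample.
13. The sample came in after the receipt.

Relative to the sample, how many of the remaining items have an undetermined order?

Forced before the sample: the crate and the receipt; forced after the sample: the invoice, the letter, the manuscript, the package, and the parcel.
That leaves the report and the voucher with no forced order relative to the sample — 2.

2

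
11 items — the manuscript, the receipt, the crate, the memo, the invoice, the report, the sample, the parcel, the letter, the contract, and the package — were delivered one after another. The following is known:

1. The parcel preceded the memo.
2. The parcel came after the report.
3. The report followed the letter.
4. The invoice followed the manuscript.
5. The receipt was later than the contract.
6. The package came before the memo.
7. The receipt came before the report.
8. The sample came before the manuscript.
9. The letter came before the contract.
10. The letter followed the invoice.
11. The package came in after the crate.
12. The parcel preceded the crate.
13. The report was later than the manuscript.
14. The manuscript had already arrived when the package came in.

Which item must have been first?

The sample has a chain of constraints placing it before every other item, so the sample must be first.

the sample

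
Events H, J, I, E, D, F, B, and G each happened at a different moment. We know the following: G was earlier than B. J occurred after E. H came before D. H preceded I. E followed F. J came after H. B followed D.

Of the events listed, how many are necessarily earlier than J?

Directly stated before J: E and H.
F reaches J via F → E → J.
That's E, F, and H — 3 in all.

3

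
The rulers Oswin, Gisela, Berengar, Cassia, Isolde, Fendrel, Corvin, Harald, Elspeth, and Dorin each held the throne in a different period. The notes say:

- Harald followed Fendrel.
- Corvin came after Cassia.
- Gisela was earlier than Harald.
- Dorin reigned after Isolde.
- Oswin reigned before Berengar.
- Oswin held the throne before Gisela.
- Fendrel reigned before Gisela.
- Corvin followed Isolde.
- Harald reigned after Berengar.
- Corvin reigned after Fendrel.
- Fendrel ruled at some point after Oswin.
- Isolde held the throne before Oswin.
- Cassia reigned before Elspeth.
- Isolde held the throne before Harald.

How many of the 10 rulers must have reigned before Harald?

5

Directly stated before Harald: Berengar, Fendrel, Gisela, and Isolde.
Oswin reaches Harald via Oswin → Fendrel → Harald.
No chain forces Corvin (or any of the others) ahead of Harald.
That's Berengar, Fendrel, Gisela, Isolde, and Oswin — 5 in all.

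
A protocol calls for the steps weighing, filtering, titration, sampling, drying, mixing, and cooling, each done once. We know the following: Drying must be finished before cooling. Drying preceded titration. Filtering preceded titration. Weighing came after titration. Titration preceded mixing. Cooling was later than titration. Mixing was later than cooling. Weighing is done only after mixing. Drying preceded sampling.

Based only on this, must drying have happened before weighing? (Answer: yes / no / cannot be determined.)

Chain the constraints: drying → titration → weighing. Each link is directly stated, so drying comes before weighing.

yes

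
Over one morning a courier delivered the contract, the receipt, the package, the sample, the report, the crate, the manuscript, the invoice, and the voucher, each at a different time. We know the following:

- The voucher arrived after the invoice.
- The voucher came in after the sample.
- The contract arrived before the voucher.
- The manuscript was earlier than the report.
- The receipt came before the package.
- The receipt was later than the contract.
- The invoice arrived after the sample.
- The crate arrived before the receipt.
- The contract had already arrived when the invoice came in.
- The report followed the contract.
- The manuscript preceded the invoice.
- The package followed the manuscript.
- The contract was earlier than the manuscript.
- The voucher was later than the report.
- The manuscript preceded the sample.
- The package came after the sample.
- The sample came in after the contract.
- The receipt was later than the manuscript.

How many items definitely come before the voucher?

5

Directly stated before the voucher: the contract, the invoice, the report, and the sample.
The manuscript reaches the voucher via the manuscript → the invoice → the voucher.
No chain forces the package (or any of the others) ahead of the voucher.
That's the contract, the invoice, the manuscript, the report, and the sample — 5 in all.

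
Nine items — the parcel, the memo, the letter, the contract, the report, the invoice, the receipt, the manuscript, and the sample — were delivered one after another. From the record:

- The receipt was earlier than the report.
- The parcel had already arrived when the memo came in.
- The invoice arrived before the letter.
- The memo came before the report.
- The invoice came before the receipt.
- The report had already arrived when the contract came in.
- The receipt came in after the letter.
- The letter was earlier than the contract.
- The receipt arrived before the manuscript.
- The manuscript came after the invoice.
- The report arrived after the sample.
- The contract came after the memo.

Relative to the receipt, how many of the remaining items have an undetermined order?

Forced before the receipt: the invoice and the letter; forced after the receipt: the contract, the manuscript, and the report.
That leaves the memo, the parcel, and the sample with no forced order relative to the receipt — 3.

3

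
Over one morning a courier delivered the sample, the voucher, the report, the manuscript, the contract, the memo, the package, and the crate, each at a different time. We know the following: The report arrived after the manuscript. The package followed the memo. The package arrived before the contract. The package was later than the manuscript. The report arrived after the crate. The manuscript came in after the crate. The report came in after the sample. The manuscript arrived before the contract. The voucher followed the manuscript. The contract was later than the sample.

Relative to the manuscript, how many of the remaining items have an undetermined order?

Forced before the manuscript: the crate; forced after the manuscript: the contract, the package, the report, and the voucher.
That leaves the memo and the sample with no forced order relative to the manuscript — 2.

2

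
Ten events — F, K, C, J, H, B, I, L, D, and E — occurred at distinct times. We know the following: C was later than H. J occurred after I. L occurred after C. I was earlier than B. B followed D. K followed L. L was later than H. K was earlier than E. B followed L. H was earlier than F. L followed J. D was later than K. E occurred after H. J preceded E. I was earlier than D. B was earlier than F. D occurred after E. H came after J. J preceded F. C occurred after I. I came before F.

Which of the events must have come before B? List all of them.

C, D, E, H, I, J, K, L

Directly stated before B: D, I, and L.
C reaches B via C → L → B.
E reaches B via E → D → B.
H reaches B via H → L → B.
Likewise J and K each reach B by chaining the stated constraints.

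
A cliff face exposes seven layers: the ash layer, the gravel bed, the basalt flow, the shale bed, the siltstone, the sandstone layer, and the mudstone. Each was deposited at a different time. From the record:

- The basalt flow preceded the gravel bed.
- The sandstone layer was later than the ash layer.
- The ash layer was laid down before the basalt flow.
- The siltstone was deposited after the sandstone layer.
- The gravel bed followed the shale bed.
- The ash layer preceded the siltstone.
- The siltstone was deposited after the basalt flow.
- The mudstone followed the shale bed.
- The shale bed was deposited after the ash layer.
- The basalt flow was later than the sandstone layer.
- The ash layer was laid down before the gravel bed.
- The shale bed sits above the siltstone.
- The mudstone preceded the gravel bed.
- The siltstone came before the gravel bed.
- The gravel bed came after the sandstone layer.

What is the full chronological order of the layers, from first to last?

the ash layer, the sandstone layer, the basalt flow, the siltstone, the shale bed, the mudstone, the gravel bed

The constraints fix every adjacent pair, so only one ordering works:
the ash layer → the sandstone layer → the basalt flow → the siltstone → the shale bed → the mudstone → the gravel bed.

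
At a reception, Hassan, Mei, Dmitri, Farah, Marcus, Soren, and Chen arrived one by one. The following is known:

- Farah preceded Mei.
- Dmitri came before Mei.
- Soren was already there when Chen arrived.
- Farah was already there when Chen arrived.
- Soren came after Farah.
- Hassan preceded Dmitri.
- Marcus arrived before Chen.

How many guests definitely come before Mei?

3

Directly stated before Mei: Dmitri and Farah.
Hassan reaches Mei via Hassan → Dmitri → Mei.
That's Dmitri, Farah, and Hassan — 3 in all.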